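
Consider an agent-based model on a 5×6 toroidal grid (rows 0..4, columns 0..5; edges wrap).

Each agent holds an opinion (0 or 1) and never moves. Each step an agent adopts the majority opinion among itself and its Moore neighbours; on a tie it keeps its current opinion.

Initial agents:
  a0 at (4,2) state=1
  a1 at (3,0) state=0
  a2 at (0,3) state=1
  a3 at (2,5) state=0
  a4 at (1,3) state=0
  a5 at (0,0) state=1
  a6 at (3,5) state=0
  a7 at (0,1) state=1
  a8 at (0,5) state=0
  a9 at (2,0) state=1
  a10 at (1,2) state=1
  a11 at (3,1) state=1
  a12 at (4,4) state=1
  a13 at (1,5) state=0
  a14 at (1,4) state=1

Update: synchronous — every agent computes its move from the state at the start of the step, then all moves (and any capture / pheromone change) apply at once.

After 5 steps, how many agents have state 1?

9

t=1: a0@(4,2):1 a1@(3,0):0 a2@(0,3):1 a3@(2,5):0 a4@(1,3):1 a5@(0,0):1 a6@(3,5):0 a7@(0,1):1 a8@(0,5):1 a9@(2,0):0 a10@(1,2):1 a11@(3,1):1 a12@(4,4):1 a13@(1,5):0 a14@(1,4):0
t=2: (unchanged — steady state)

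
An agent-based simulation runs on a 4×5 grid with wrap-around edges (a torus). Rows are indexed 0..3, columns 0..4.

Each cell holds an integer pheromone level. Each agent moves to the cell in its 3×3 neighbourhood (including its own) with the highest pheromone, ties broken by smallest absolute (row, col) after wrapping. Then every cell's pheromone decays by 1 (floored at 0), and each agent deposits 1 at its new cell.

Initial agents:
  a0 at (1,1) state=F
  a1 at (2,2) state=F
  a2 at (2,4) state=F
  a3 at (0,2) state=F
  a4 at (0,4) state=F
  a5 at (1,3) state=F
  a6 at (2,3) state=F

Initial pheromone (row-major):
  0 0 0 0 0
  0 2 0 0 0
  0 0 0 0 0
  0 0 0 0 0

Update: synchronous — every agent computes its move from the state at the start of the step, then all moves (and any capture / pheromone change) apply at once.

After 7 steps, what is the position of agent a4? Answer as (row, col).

t=1: a0@(1,1) a1@(1,1) a2@(1,0) a3@(1,1) a4@(0,0) a5@(0,2) a6@(1,2) | pheromone: 1 0 1 0 0 / 1 4 1 0 0 / 0 0 0 0 0 / 0 0 0 0 0
t=2: a0@(1,1) a1@(1,1) a2@(1,1) a3@(1,1) a4@(1,1) a5@(1,1) a6@(1,1) | pheromone: 0 0 0 0 0 / 0 10 0 0 0 / 0 0 0 0 0 / 0 0 0 0 0
t=3: a0@(1,1) a1@(1,1) a2@(1,1) a3@(1,1) a4@(1,1) a5@(1,1) a6@(1,1) | pheromone: 0 0 0 0 0 / 0 16 0 0 0 / 0 0 0 0 0 / 0 0 0 0 0
t=4: a0@(1,1) a1@(1,1) a2@(1,1) a3@(1,1) a4@(1,1) a5@(1,1) a6@(1,1) | pheromone: 0 0 0 0 0 / 0 22 0 0 0 / 0 0 0 0 0 / 0 0 0 0 0
t=5: a0@(1,1) a1@(1,1) a2@(1,1) a3@(1,1) a4@(1,1) a5@(1,1) a6@(1,1) | pheromone: 0 0 0 0 0 / 0 28 0 0 0 / 0 0 0 0 0 / 0 0 0 0 0
t=6: a0@(1,1) a1@(1,1) a2@(1,1) a3@(1,1) a4@(1,1) a5@(1,1) a6@(1,1) | pheromone: 0 0 0 0 0 / 0 34 0 0 0 / 0 0 0 0 0 / 0 0 0 0 0
t=7: a0@(1,1) a1@(1,1) a2@(1,1) a3@(1,1) a4@(1,1) a5@(1,1) a6@(1,1) | pheromone: 0 0 0 0 0 / 0 40 0 0 0 / 0 0 0 0 0 / 0 0 0 0 0

(1, 1)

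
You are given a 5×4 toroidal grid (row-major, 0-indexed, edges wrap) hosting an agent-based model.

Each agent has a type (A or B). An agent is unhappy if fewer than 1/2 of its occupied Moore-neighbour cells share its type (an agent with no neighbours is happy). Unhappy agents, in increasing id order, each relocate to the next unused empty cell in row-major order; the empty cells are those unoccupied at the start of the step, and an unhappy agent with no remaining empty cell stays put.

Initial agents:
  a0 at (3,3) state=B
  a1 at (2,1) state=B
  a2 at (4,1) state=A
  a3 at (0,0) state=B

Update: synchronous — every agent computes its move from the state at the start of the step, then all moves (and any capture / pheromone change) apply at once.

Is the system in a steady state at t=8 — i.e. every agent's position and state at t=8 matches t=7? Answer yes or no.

t=1: a0@(3,3):B a1@(2,1):B a2@(0,1):A a3@(0,2):B
t=2: a0@(3,3):B a1@(2,1):B a2@(0,0):A a3@(0,3):B
t=3: a0@(3,3):B a1@(2,1):B a2@(0,1):A a3@(0,2):B
t=4: a0@(3,3):B a1@(2,1):B a2@(0,0):A a3@(0,3):B
t=5: a0@(3,3):B a1@(2,1):B a2@(0,1):A a3@(0,2):B
t=6: a0@(3,3):B a1@(2,1):B a2@(0,0):A a3@(0,3):B
t=7: a0@(3,3):B a1@(2,1):B a2@(0,1):A a3@(0,2):B
t=8: a0@(3,3):B a1@(2,1):B a2@(0,0):A a3@(0,3):B

no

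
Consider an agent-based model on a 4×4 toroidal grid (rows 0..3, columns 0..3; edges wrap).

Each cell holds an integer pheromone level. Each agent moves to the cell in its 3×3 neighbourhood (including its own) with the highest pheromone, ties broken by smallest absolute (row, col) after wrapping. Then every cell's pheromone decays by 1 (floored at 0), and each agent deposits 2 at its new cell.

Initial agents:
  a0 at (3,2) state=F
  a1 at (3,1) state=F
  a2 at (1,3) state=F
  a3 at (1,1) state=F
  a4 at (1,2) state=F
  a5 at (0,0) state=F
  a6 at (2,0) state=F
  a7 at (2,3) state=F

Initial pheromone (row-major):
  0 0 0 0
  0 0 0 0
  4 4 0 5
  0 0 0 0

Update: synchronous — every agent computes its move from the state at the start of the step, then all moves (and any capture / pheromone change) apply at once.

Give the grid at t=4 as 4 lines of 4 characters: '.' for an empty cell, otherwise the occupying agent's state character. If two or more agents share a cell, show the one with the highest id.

t=1: a0@(2,3) a1@(2,0) a2@(2,3) a3@(2,0) a4@(2,3) a5@(0,0) a6@(2,3) a7@(2,3) | pheromone: 2 0 0 0 / 0 0 0 0 / 7 3 0 14 / 0 0 0 0
t=2: a0@(2,3) a1@(2,3) a2@(2,3) a3@(2,3) a4@(2,3) a5@(0,0) a6@(2,3) a7@(2,3) | pheromone: 3 0 0 0 / 0 0 0 0 / 6 2 0 27 / 0 0 0 0
t=3: a0@(2,3) a1@(2,3) a2@(2,3) a3@(2,3) a4@(2,3) a5@(0,0) a6@(2,3) a7@(2,3) | pheromone: 4 0 0 0 / 0 0 0 0 / 5 1 0 40 / 0 0 0 0
t=4: a0@(2,3) a1@(2,3) a2@(2,3) a3@(2,3) a4@(2,3) a5@(0,0) a6@(2,3) a7@(2,3) | pheromone: 5 0 0 0 / 0 0 0 0 / 4 0 0 53 / 0 0 0 0

F...
....
...F
....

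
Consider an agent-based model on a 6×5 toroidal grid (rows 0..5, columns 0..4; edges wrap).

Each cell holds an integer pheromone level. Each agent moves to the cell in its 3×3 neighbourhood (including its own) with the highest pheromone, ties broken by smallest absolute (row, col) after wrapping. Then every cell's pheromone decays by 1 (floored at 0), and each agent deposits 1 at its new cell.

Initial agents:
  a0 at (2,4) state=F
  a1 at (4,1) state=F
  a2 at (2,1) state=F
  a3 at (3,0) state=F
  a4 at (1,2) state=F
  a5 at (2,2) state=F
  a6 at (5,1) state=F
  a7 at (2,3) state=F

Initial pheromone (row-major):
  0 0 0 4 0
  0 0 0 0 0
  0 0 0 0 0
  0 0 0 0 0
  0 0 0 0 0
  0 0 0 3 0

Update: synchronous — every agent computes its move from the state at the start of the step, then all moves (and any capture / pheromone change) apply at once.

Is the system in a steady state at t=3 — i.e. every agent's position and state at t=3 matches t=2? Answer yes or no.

no

t=1: a0@(1,0) a1@(3,0) a2@(1,0) a3@(2,0) a4@(0,3) a5@(1,1) a6@(0,0) a7@(1,2) | pheromone: 1 0 0 4 0 / 2 1 1 0 0 / 1 0 0 0 0 / 1 0 0 0 0 / 0 0 0 0 0 / 0 0 0 2 0
t=2: a0@(1,0) a1@(2,0) a2@(1,0) a3@(1,0) a4@(0,3) a5@(1,0) a6@(1,0) a7@(0,3) | pheromone: 0 0 0 5 0 / 6 0 0 0 0 / 1 0 0 0 0 / 0 0 0 0 0 / 0 0 0 0 0 / 0 0 0 1 0
t=3: a0@(1,0) a1@(1,0) a2@(1,0) a3@(1,0) a4@(0,3) a5@(1,0) a6@(1,0) a7@(0,3) | pheromone: 0 0 0 6 0 / 11 0 0 0 0 / 0 0 0 0 0 / 0 0 0 0 0 / 0 0 0 0 0 / 0 0 0 0 0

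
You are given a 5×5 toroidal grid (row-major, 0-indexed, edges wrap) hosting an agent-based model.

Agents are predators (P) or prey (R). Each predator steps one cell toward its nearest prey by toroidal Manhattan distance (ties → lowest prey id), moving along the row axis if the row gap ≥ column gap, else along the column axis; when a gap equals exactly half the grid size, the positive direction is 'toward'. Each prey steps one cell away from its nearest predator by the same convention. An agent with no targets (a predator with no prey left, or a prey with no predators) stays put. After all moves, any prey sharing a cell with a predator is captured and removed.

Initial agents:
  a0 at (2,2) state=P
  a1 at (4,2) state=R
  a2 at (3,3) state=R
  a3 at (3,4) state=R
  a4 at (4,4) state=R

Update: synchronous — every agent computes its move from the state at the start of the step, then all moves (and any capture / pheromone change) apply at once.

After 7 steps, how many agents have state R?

t=1: a0@(3,2):P a1@(0,2):R a2@(4,3):R a3@(3,0):R a4@(0,4):R
t=2: a0@(4,2):P a1@(1,2):R a2@(0,3):R a3@(3,4):R a4@(1,4):R
t=3: a0@(0,2):P a1@(2,2):R a2@(1,3):R a3@(3,0):R a4@(2,4):R
t=4: a0@(1,2):P a1@(3,2):R a2@(2,3):R a3@(2,0):R a4@(3,4):R
t=5: a0@(2,2):P a1@(4,2):R a2@(3,3):R a3@(2,4):R a4@(4,4):R
t=6: a0@(3,2):P a1@(0,2):R a2@(4,3):R a3@(2,0):R a4@(0,4):R
t=7: a0@(4,2):P a1@(1,2):R a2@(0,3):R a3@(2,4):R a4@(1,4):R

4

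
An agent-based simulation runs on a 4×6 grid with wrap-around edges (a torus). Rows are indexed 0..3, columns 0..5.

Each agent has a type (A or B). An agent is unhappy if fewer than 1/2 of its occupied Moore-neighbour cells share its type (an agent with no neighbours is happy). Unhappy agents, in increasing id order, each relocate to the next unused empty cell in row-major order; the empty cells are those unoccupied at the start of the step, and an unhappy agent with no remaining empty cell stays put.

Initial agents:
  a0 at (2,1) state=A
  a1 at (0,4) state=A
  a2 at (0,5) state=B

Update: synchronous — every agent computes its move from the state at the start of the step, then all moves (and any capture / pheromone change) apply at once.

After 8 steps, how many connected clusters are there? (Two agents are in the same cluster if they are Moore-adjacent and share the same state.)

3

t=1: a0@(2,1):A a1@(0,0):A a2@(0,1):B
t=2: a0@(2,1):A a1@(0,2):A a2@(0,3):B
t=3: a0@(2,1):A a1@(0,0):A a2@(0,1):B
t=4: a0@(2,1):A a1@(0,2):A a2@(0,3):B
t=5: a0@(2,1):A a1@(0,0):A a2@(0,1):B
t=6: a0@(2,1):A a1@(0,2):A a2@(0,3):B
t=7: a0@(2,1):A a1@(0,0):A a2@(0,1):B
t=8: a0@(2,1):A a1@(0,2):A a2@(0,3):B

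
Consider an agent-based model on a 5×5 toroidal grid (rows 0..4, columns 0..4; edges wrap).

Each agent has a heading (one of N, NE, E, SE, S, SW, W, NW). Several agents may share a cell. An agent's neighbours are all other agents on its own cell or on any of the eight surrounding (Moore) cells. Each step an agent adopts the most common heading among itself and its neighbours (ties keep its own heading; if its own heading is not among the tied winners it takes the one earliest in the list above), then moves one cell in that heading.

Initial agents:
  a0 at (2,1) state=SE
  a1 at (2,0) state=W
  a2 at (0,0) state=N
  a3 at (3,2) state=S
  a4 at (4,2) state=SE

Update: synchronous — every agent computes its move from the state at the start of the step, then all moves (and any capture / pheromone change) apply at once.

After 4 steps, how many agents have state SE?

4

t=1: a0@(3,2):SE a1@(2,4):W a2@(4,0):N a3@(4,3):SE a4@(0,3):SE
t=2: a0@(4,3):SE a1@(2,3):W a2@(3,0):N a3@(0,4):SE a4@(1,4):SE
t=3: a0@(0,4):SE a1@(2,2):W a2@(2,0):N a3@(1,0):SE a4@(2,0):SE
t=4: a0@(1,0):SE a1@(2,1):W a2@(3,1):SE a3@(2,1):SE a4@(3,1):SE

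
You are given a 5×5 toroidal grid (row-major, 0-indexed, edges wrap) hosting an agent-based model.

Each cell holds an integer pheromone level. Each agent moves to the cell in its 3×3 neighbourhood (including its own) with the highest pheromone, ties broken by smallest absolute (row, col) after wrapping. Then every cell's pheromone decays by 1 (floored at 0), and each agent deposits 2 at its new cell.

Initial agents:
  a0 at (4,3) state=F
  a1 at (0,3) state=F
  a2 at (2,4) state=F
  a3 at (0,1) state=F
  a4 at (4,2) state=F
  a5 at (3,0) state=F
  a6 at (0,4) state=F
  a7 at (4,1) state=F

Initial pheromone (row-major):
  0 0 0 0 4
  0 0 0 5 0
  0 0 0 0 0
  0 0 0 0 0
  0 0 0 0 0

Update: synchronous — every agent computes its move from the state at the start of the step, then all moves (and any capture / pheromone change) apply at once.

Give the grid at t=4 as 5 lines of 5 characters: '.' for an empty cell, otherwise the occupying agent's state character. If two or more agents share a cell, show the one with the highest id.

.....
...F.
F....
.....
.....

t=1: a0@(0,4) a1@(1,3) a2@(1,3) a3@(0,0) a4@(0,1) a5@(2,0) a6@(1,3) a7@(0,0) | pheromone: 4 2 0 0 5 / 0 0 0 10 0 / 2 0 0 0 0 / 0 0 0 0 0 / 0 0 0 0 0
t=2: a0@(1,3) a1@(1,3) a2@(1,3) a3@(0,4) a4@(0,0) a5@(2,0) a6@(1,3) a7@(0,4) | pheromone: 5 1 0 0 8 / 0 0 0 17 0 / 3 0 0 0 0 / 0 0 0 0 0 / 0 0 0 0 0
t=3: a0@(1,3) a1@(1,3) a2@(1,3) a3@(1,3) a4@(0,4) a5@(2,0) a6@(1,3) a7@(1,3) | pheromone: 4 0 0 0 9 / 0 0 0 28 0 / 4 0 0 0 0 / 0 0 0 0 0 / 0 0 0 0 0
t=4: a0@(1,3) a1@(1,3) a2@(1,3) a3@(1,3) a4@(1,3) a5@(2,0) a6@(1,3) a7@(1,3) | pheromone: 3 0 0 0 8 / 0 0 0 41 0 / 5 0 0 0 0 / 0 0 0 0 0 / 0 0 0 0 0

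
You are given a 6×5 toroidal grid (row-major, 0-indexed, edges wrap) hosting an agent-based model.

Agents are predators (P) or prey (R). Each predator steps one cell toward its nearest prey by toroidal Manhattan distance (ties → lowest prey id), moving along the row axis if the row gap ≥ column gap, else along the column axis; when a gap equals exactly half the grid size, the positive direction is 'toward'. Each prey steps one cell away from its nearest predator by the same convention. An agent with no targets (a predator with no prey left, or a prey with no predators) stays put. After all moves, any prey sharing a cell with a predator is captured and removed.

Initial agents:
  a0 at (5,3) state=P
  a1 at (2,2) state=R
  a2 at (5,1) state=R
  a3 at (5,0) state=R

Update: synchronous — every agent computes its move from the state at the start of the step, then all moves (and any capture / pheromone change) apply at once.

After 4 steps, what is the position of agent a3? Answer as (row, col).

t=1: a0@(5,2):P a1@(1,2):R a2@(5,0):R a3@(5,1):R
t=2: a0@(5,1):P a1@(2,2):R a2@(5,4):R a3@(5,0):R
t=3: a0@(5,0):P a1@(1,2):R a2@(5,3):R a3@(5,4):R
t=4: a0@(5,4):P a1@(2,2):R a2@(5,2):R a3@(5,3):R

(5, 3)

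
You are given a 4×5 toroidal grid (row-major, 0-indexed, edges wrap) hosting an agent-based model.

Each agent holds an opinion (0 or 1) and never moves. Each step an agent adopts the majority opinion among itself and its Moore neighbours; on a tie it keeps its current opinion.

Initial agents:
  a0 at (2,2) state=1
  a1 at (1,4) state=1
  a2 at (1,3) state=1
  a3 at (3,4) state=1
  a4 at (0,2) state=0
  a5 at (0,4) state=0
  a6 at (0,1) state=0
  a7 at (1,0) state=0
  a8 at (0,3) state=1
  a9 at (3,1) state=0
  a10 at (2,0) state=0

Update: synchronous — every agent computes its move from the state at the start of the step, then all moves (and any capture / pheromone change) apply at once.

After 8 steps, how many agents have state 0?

t=1: a0@(2,2):1 a1@(1,4):1 a2@(1,3):1 a3@(3,4):1 a4@(0,2):0 a5@(0,4):1 a6@(0,1):0 a7@(1,0):0 a8@(0,3):1 a9@(3,1):0 a10@(2,0):0
t=2: (unchanged — steady state)

5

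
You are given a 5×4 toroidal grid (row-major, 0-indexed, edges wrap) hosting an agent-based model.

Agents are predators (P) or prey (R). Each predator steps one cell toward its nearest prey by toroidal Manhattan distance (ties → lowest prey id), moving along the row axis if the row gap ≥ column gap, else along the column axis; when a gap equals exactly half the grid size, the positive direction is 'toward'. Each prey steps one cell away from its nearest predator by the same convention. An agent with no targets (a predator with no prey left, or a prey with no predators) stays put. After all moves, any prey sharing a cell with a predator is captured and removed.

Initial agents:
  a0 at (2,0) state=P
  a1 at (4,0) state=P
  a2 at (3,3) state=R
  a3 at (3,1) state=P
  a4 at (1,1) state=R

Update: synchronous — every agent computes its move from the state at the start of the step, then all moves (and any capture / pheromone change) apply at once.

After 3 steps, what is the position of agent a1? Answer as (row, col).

t=1: a0@(3,0):P a1@(3,0):P a2@(4,3):R a3@(3,2):P a4@(0,1):R
t=2: a0@(4,0):P a1@(4,0):P a2@(0,3):R a3@(4,2):P a4@(1,1):R
t=3: a0@(0,0):P a1@(0,0):P a2@(1,3):R a3@(0,2):P a4@(2,1):R

(0, 0)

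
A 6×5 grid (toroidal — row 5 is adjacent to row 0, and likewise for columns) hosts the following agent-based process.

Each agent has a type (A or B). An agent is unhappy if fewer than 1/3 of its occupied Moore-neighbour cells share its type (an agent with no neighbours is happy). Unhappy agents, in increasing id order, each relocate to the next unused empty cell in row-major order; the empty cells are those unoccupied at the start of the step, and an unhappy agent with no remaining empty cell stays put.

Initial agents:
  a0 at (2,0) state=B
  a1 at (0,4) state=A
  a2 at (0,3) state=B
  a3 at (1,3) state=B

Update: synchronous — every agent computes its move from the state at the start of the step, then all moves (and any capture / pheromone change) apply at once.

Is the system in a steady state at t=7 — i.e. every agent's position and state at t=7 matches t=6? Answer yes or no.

yes

t=1: a0@(2,0):B a1@(0,0):A a2@(0,3):B a3@(1,3):B
t=2: (unchanged — steady state)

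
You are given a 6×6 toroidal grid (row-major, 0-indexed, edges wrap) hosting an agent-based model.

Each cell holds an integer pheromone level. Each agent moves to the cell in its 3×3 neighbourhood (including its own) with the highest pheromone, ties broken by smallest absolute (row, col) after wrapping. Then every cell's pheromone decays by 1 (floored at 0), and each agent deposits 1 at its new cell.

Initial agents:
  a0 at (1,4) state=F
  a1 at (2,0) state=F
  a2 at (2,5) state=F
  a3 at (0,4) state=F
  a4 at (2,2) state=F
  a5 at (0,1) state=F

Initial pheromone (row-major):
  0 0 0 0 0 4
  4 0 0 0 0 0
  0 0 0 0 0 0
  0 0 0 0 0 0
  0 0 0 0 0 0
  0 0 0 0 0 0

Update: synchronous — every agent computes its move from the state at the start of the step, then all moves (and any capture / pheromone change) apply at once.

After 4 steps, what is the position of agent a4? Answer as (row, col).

(1, 0)

t=1: a0@(0,5) a1@(1,0) a2@(1,0) a3@(0,5) a4@(1,1) a5@(1,0) | pheromone: 0 0 0 0 0 5 / 6 1 0 0 0 0 / 0 0 0 0 0 0 / 0 0 0 0 0 0 / 0 0 0 0 0 0 / 0 0 0 0 0 0
t=2: a0@(1,0) a1@(1,0) a2@(1,0) a3@(1,0) a4@(1,0) a5@(1,0) | pheromone: 0 0 0 0 0 4 / 11 0 0 0 0 0 / 0 0 0 0 0 0 / 0 0 0 0 0 0 / 0 0 0 0 0 0 / 0 0 0 0 0 0
t=3: a0@(1,0) a1@(1,0) a2@(1,0) a3@(1,0) a4@(1,0) a5@(1,0) | pheromone: 0 0 0 0 0 3 / 16 0 0 0 0 0 / 0 0 0 0 0 0 / 0 0 0 0 0 0 / 0 0 0 0 0 0 / 0 0 0 0 0 0
t=4: a0@(1,0) a1@(1,0) a2@(1,0) a3@(1,0) a4@(1,0) a5@(1,0) | pheromone: 0 0 0 0 0 2 / 21 0 0 0 0 0 / 0 0 0 0 0 0 / 0 0 0 0 0 0 / 0 0 0 0 0 0 / 0 0 0 0 0 0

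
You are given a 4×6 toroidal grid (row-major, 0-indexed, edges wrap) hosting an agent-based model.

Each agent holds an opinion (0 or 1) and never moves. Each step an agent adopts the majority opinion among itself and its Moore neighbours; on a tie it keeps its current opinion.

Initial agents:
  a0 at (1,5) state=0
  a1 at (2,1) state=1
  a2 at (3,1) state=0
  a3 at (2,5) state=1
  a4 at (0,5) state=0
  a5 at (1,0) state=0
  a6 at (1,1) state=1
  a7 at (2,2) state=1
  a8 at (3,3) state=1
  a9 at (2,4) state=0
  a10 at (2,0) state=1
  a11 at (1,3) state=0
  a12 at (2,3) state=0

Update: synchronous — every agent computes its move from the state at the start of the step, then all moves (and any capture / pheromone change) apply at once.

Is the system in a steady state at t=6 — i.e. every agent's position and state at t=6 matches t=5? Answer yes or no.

t=1: a0@(1,5):0 a1@(2,1):1 a2@(3,1):1 a3@(2,5):0 a4@(0,5):0 a5@(1,0):1 a6@(1,1):1 a7@(2,2):1 a8@(3,3):1 a9@(2,4):0 a10@(2,0):1 a11@(1,3):0 a12@(2,3):0
t=2: (unchanged — steady state)

yes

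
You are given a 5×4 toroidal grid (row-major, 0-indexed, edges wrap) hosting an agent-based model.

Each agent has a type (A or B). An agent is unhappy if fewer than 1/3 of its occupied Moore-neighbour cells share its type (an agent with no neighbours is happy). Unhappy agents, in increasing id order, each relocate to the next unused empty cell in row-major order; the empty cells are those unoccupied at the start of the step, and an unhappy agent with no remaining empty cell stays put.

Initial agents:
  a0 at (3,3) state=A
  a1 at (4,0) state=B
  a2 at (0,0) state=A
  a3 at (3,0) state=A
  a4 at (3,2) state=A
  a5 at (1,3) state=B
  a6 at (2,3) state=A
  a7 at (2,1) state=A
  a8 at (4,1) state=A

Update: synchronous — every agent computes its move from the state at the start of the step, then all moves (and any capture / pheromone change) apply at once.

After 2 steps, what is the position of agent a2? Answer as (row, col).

t=1: a0@(3,3):A a1@(0,1):B a2@(0,0):A a3@(3,0):A a4@(3,2):A a5@(0,2):B a6@(2,3):A a7@(2,1):A a8@(4,1):A
t=2: (unchanged — steady state)

(0, 0)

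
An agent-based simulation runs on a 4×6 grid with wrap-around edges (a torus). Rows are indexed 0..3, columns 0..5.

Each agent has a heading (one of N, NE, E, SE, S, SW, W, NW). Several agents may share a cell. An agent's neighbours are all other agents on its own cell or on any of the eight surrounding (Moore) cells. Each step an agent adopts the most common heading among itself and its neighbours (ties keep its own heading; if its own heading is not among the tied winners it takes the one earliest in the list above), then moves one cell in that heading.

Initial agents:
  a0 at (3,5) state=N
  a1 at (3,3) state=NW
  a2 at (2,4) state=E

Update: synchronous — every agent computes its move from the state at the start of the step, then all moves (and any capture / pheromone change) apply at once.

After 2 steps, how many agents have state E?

1

t=1: a0@(2,5):N a1@(2,2):NW a2@(2,5):E
t=2: a0@(1,5):N a1@(1,1):NW a2@(2,0):E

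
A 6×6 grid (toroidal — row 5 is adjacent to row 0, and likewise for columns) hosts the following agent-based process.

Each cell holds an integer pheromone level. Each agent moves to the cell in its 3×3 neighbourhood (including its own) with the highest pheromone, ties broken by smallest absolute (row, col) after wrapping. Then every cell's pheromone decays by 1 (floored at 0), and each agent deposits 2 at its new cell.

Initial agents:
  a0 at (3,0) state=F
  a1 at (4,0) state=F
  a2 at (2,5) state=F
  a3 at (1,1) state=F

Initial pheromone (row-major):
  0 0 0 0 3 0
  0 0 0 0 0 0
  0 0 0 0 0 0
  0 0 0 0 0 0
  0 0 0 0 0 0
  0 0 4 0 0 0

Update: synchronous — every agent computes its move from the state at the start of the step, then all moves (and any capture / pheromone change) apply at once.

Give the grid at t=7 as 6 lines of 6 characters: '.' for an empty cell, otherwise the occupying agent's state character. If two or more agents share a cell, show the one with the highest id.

t=1: a0@(2,0) a1@(3,0) a2@(1,0) a3@(0,0) | pheromone: 2 0 0 0 2 0 / 2 0 0 0 0 0 / 2 0 0 0 0 0 / 2 0 0 0 0 0 / 0 0 0 0 0 0 / 0 0 3 0 0 0
t=2: a0@(1,0) a1@(2,0) a2@(0,0) a3@(0,0) | pheromone: 5 0 0 0 1 0 / 3 0 0 0 0 0 / 3 0 0 0 0 0 / 1 0 0 0 0 0 / 0 0 0 0 0 0 / 0 0 2 0 0 0
t=3: a0@(0,0) a1@(1,0) a2@(0,0) a3@(0,0) | pheromone: 10 0 0 0 0 0 / 4 0 0 0 0 0 / 2 0 0 0 0 0 / 0 0 0 0 0 0 / 0 0 0 0 0 0 / 0 0 1 0 0 0
t=4: a0@(0,0) a1@(0,0) a2@(0,0) a3@(0,0) | pheromone: 17 0 0 0 0 0 / 3 0 0 0 0 0 / 1 0 0 0 0 0 / 0 0 0 0 0 0 / 0 0 0 0 0 0 / 0 0 0 0 0 0
t=5: a0@(0,0) a1@(0,0) a2@(0,0) a3@(0,0) | pheromone: 24 0 0 0 0 0 / 2 0 0 0 0 0 / 0 0 0 0 0 0 / 0 0 0 0 0 0 / 0 0 0 0 0 0 / 0 0 0 0 0 0
t=6: a0@(0,0) a1@(0,0) a2@(0,0) a3@(0,0) | pheromone: 31 0 0 0 0 0 / 1 0 0 0 0 0 / 0 0 0 0 0 0 / 0 0 0 0 0 0 / 0 0 0 0 0 0 / 0 0 0 0 0 0
t=7: a0@(0,0) a1@(0,0) a2@(0,0) a3@(0,0) | pheromone: 38 0 0 0 0 0 / 0 0 0 0 0 0 / 0 0 0 0 0 0 / 0 0 0 0 0 0 / 0 0 0 0 0 0 / 0 0 0 0 0 0

F.....
......
......
......
......
......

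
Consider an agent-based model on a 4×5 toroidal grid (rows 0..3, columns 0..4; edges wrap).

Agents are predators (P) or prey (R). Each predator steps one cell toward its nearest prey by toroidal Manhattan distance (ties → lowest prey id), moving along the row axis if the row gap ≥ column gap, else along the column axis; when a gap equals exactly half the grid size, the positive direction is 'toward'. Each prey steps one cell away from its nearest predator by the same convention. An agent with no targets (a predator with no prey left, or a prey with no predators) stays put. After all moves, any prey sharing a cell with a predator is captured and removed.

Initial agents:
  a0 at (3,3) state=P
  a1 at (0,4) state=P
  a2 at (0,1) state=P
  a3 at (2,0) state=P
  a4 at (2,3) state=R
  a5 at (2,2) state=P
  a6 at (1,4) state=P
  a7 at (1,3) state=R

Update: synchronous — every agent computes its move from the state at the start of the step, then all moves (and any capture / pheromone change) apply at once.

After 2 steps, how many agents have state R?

1

t=1: a0@(2,3):P a1@(1,4):P a2@(0,2):P a3@(2,4):P a5@(2,3):P a6@(1,3):P a7@(1,2):R
t=2: a0@(1,3):P a1@(1,3):P a2@(1,2):P a3@(2,3):P a5@(1,3):P a6@(1,2):P a7@(2,2):R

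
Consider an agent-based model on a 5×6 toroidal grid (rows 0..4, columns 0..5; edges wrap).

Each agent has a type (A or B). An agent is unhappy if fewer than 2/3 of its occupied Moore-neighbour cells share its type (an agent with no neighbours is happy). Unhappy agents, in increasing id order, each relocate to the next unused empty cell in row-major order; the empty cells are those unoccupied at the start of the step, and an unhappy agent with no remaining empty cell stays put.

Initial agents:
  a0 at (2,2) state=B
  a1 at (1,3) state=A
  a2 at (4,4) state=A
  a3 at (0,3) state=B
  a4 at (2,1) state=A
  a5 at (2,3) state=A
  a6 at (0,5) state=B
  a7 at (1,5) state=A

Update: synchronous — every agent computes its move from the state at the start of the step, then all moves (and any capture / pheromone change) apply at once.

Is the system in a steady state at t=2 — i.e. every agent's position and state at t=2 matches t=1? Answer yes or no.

t=1: a0@(0,0):B a1@(0,1):A a2@(0,2):A a3@(0,4):B a4@(1,0):A a5@(1,1):A a6@(1,2):B a7@(1,4):A
t=2: a0@(0,3):B a1@(0,5):A a2@(0,2):A a3@(1,3):B a4@(1,0):A a5@(1,5):A a6@(2,0):B a7@(2,1):A

no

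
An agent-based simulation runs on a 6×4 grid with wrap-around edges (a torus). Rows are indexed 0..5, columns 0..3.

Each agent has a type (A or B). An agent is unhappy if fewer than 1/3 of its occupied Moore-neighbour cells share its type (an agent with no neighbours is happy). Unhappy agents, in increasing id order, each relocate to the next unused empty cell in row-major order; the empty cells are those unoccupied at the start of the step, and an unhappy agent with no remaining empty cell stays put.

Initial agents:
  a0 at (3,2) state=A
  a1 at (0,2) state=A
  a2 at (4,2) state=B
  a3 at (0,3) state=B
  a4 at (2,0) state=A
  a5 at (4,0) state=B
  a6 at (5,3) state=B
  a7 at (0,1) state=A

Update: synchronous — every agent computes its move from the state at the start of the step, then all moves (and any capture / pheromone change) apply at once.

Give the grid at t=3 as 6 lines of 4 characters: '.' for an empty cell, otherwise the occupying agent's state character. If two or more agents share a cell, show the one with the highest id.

AAAB
....
A...
....
B.B.
...B

t=1: a0@(0,0):A a1@(0,2):A a2@(4,2):B a3@(0,3):B a4@(2,0):A a5@(4,0):B a6@(5,3):B a7@(0,1):A
t=2: (unchanged — steady state)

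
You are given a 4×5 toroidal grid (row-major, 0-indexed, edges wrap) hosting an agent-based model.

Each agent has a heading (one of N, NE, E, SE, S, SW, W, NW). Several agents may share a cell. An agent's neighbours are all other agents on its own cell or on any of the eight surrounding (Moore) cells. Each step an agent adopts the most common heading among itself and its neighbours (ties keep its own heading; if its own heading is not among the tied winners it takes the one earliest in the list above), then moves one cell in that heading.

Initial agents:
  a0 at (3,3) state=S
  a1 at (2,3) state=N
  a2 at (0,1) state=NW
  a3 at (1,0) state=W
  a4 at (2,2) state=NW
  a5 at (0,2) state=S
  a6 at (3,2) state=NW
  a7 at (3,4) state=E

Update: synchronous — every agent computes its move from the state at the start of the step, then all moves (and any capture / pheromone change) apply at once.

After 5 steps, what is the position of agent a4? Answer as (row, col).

t=1: a0@(0,3):S a1@(1,2):NW a2@(3,0):NW a3@(1,4):W a4@(1,1):NW a5@(1,2):S a6@(2,1):NW a7@(3,0):E
t=2: a0@(1,3):S a1@(0,1):NW a2@(2,4):NW a3@(1,3):W a4@(0,0):NW a5@(0,1):NW a6@(1,0):NW a7@(2,4):NW
t=3: a0@(0,2):NW a1@(3,0):NW a2@(1,3):NW a3@(0,2):NW a4@(3,4):NW a5@(3,0):NW a6@(0,4):NW a7@(1,3):NW
t=4: a0@(3,1):NW a1@(2,4):NW a2@(0,2):NW a3@(3,1):NW a4@(2,3):NW a5@(2,4):NW a6@(3,3):NW a7@(0,2):NW
t=5: a0@(2,0):NW a1@(1,3):NW a2@(3,1):NW a3@(2,0):NW a4@(1,2):NW a5@(1,3):NW a6@(2,2):NW a7@(3,1):NW

(1, 2)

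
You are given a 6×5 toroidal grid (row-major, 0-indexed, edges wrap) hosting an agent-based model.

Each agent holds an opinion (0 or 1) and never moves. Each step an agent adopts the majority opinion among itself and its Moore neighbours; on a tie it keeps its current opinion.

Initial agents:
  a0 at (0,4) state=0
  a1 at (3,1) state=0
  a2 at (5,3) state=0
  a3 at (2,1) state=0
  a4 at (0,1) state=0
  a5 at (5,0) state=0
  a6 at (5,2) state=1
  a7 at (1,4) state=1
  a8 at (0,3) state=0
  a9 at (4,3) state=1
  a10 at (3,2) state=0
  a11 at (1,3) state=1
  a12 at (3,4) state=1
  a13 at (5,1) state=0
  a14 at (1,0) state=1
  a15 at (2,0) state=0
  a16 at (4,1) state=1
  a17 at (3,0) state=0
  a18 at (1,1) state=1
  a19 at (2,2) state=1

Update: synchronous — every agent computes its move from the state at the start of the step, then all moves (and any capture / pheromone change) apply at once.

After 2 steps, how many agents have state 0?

17

t=1: a0@(0,4):0 a1@(3,1):0 a2@(5,3):0 a3@(2,1):0 a4@(0,1):0 a5@(5,0):0 a6@(5,2):0 a7@(1,4):1 a8@(0,3):0 a9@(4,3):1 a10@(3,2):0 a11@(1,3):1 a12@(3,4):1 a13@(5,1):0 a14@(1,0):0 a15@(2,0):0 a16@(4,1):0 a17@(3,0):0 a18@(1,1):1 a19@(2,2):1
t=2: a0@(0,4):0 a1@(3,1):0 a2@(5,3):0 a3@(2,1):0 a4@(0,1):0 a5@(5,0):0 a6@(5,2):0 a7@(1,4):0 a8@(0,3):0 a9@(4,3):0 a10@(3,2):0 a11@(1,3):1 a12@(3,4):1 a13@(5,1):0 a14@(1,0):0 a15@(2,0):0 a16@(4,1):0 a17@(3,0):0 a18@(1,1):0 a19@(2,2):1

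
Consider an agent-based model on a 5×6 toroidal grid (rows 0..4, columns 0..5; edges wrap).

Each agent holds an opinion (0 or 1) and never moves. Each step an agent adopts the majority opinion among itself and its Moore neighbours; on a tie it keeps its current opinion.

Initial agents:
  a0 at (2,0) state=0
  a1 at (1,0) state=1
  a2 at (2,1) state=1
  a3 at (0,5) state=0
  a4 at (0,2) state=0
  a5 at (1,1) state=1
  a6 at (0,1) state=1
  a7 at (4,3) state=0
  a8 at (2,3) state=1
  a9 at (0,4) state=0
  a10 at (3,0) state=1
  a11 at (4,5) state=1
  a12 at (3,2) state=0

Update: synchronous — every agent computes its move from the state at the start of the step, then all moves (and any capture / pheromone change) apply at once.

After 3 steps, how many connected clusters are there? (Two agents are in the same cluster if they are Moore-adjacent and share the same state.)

t=1: a0@(2,0):1 a1@(1,0):1 a2@(2,1):1 a3@(0,5):0 a4@(0,2):0 a5@(1,1):1 a6@(0,1):1 a7@(4,3):0 a8@(2,3):1 a9@(0,4):0 a10@(3,0):1 a11@(4,5):1 a12@(3,2):0
t=2: (unchanged — steady state)

3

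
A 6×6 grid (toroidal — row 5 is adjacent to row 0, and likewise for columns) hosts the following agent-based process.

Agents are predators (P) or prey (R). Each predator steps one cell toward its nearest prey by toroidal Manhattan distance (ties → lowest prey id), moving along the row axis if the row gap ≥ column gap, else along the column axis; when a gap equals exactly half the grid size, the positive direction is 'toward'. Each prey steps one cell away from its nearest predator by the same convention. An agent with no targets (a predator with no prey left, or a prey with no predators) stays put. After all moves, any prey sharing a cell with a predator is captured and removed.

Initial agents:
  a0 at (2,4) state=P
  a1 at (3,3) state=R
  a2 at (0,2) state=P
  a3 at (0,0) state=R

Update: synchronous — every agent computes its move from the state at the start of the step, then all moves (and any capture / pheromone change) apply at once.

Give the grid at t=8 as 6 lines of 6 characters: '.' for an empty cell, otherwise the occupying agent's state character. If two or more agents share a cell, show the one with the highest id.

....R.
......
......
......
....P.
...R..

t=1: a0@(3,4):P a1@(4,3):R a2@(0,1):P a3@(0,5):R
t=2: a0@(4,4):P a1@(5,3):R a2@(0,0):P a3@(0,4):R
t=3: a0@(5,4):P a1@(0,3):R a2@(0,5):P a3@(1,4):R
t=4: a0@(0,4):P a1@(1,3):R a2@(0,4):P a3@(2,4):R
t=5: a0@(1,4):P a1@(2,3):R a2@(1,4):P a3@(3,4):R
t=6: a0@(2,4):P a1@(3,3):R a2@(2,4):P a3@(4,4):R
t=7: a0@(3,4):P a1@(4,3):R a2@(3,4):P a3@(5,4):R
t=8: a0@(4,4):P a1@(5,3):R a2@(4,4):P a3@(0,4):R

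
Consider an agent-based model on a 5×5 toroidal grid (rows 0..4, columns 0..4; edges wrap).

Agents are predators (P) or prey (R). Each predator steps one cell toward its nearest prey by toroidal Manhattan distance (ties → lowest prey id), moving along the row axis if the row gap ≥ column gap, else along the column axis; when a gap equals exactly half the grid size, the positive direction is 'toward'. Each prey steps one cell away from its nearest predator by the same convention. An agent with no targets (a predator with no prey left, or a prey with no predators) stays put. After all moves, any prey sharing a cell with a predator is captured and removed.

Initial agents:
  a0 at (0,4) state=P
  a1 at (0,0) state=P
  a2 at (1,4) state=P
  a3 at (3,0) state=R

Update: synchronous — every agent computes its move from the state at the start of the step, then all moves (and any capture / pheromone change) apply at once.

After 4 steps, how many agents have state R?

t=1: a0@(4,4):P a1@(4,0):P a2@(2,4):P a3@(2,0):R
t=2: a0@(3,4):P a1@(3,0):P a2@(2,0):P a3@(2,1):R
t=3: a0@(3,0):P a1@(2,0):P a2@(2,1):P a3@(2,2):R
t=4: a0@(3,1):P a1@(2,1):P a2@(2,2):P a3@(2,3):R

1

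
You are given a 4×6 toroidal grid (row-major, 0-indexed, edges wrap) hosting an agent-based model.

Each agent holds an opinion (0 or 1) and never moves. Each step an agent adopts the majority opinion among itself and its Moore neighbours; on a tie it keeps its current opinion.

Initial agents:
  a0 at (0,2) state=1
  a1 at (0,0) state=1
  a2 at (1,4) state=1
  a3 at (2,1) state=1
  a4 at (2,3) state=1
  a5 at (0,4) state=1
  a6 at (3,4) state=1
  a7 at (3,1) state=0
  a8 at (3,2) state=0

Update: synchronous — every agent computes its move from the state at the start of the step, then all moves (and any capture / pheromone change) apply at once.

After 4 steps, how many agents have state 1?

9

t=1: a0@(0,2):0 a1@(0,0):1 a2@(1,4):1 a3@(2,1):0 a4@(2,3):1 a5@(0,4):1 a6@(3,4):1 a7@(3,1):1 a8@(3,2):1
t=2: a0@(0,2):1 a1@(0,0):1 a2@(1,4):1 a3@(2,1):1 a4@(2,3):1 a5@(0,4):1 a6@(3,4):1 a7@(3,1):1 a8@(3,2):1
t=3: (unchanged — steady state)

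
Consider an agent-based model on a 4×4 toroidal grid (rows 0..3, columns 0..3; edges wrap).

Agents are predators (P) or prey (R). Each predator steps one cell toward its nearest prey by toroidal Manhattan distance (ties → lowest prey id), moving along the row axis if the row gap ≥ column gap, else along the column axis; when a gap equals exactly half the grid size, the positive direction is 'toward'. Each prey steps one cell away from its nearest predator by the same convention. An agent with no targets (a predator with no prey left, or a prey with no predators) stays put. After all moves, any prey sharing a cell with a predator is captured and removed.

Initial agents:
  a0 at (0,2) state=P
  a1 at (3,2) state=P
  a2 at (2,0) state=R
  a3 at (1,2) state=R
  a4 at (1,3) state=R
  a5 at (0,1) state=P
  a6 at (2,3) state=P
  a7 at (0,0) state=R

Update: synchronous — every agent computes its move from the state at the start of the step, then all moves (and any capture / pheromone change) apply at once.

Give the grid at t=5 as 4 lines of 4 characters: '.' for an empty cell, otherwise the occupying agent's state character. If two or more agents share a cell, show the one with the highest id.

....
.PP.
..R.
....

t=1: a0@(1,2):P a1@(0,2):P a2@(2,1):R a3@(2,2):R a4@(0,3):R a5@(0,0):P a6@(2,0):P a7@(0,3):R
t=2: a0@(2,2):P a1@(0,3):P a3@(3,2):R a4@(0,0):R a5@(0,3):P a6@(2,1):P a7@(0,0):R
t=3: a0@(3,2):P a1@(0,0):P a3@(0,2):R a4@(0,1):R a5@(0,0):P a6@(3,1):P a7@(0,1):R
t=4: a0@(0,2):P a1@(0,1):P a3@(1,2):R a5@(0,1):P a6@(0,1):P
t=5: a0@(1,2):P a1@(1,1):P a3@(2,2):R a5@(1,1):P a6@(1,1):P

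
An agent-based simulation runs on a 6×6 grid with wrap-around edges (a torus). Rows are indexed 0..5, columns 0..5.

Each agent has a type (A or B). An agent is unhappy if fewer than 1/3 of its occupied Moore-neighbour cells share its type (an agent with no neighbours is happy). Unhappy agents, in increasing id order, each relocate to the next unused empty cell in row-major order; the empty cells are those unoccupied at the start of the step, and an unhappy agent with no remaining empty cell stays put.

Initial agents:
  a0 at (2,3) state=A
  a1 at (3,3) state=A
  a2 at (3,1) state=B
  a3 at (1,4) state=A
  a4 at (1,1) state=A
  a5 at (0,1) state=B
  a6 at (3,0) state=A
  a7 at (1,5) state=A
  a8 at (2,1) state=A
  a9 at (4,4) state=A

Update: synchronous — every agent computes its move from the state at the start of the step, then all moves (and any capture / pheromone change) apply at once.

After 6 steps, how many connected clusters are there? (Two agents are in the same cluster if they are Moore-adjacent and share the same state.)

t=1: a0@(2,3):A a1@(3,3):A a2@(0,0):B a3@(1,4):A a4@(1,1):A a5@(0,2):B a6@(3,0):A a7@(1,5):A a8@(2,1):A a9@(4,4):A
t=2: a0@(2,3):A a1@(3,3):A a2@(0,1):B a3@(1,4):A a4@(1,1):A a5@(0,3):B a6@(3,0):A a7@(1,5):A a8@(2,1):A a9@(4,4):A
t=3: a0@(2,3):A a1@(3,3):A a2@(0,0):B a3@(1,4):A a4@(1,1):A a5@(0,2):B a6@(3,0):A a7@(1,5):A a8@(2,1):A a9@(4,4):A
t=4: a0@(2,3):A a1@(3,3):A a2@(0,1):B a3@(1,4):A a4@(1,1):A a5@(0,3):B a6@(3,0):A a7@(1,5):A a8@(2,1):A a9@(4,4):A
t=5: a0@(2,3):A a1@(3,3):A a2@(0,0):B a3@(1,4):A a4@(1,1):A a5@(0,2):B a6@(3,0):A a7@(1,5):A a8@(2,1):A a9@(4,4):A
t=6: a0@(2,3):A a1@(3,3):A a2@(0,1):B a3@(1,4):A a4@(1,1):A a5@(0,3):B a6@(3,0):A a7@(1,5):A a8@(2,1):A a9@(4,4):A

4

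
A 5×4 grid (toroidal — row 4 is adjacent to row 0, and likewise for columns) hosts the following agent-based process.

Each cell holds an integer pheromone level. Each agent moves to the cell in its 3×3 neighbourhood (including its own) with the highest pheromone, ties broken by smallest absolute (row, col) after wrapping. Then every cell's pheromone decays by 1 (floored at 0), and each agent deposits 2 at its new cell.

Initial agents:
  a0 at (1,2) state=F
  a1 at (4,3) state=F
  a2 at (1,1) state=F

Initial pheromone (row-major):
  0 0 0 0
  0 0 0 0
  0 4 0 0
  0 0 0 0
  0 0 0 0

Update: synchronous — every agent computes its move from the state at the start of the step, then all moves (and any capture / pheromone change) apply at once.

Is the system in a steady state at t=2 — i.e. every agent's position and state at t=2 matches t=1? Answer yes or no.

t=1: a0@(2,1) a1@(0,0) a2@(2,1) | pheromone: 2 0 0 0 / 0 0 0 0 / 0 7 0 0 / 0 0 0 0 / 0 0 0 0
t=2: a0@(2,1) a1@(0,0) a2@(2,1) | pheromone: 3 0 0 0 / 0 0 0 0 / 0 10 0 0 / 0 0 0 0 / 0 0 0 0

yes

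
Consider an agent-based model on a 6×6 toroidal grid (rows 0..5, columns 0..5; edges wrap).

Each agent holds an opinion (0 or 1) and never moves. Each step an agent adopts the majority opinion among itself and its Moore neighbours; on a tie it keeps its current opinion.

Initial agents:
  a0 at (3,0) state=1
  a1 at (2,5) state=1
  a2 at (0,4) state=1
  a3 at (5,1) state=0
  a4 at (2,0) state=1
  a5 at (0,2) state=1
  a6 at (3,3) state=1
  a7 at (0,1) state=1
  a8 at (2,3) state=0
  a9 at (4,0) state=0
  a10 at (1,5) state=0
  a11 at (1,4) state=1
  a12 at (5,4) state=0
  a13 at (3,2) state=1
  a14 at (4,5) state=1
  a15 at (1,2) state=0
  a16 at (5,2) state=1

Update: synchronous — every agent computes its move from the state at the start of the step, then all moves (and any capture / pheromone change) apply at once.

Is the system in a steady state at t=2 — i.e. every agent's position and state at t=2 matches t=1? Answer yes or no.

t=1: a0@(3,0):1 a1@(2,5):1 a2@(0,4):1 a3@(5,1):1 a4@(2,0):1 a5@(0,2):1 a6@(3,3):1 a7@(0,1):1 a8@(2,3):1 a9@(4,0):0 a10@(1,5):1 a11@(1,4):1 a12@(5,4):1 a13@(3,2):1 a14@(4,5):1 a15@(1,2):0 a16@(5,2):1
t=2: a0@(3,0):1 a1@(2,5):1 a2@(0,4):1 a3@(5,1):1 a4@(2,0):1 a5@(0,2):1 a6@(3,3):1 a7@(0,1):1 a8@(2,3):1 a9@(4,0):1 a10@(1,5):1 a11@(1,4):1 a12@(5,4):1 a13@(3,2):1 a14@(4,5):1 a15@(1,2):1 a16@(5,2):1

no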